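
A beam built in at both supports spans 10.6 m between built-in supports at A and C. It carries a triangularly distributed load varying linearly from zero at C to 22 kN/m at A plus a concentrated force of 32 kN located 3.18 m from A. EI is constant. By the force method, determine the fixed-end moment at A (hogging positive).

Take the two fixed-end moments M_A, M_C as redundants; the released structure is the simple span AC.
On the primary (simply-supported) span, the end slopes from the loading are:
  at A: triangular load, peak 22: w₀L³/(45EI) = 582.3/EI
  at C: triangular load, peak 22: 7w₀L³/(360EI) = 509.5/EI
  at A: point load 32 at a = 3.18: Pab(L + b)/(6LEI) = 213.9/EI
  at C: point load 32 at a = 3.18: Pab(L + a)/(6LEI) = 163.6/EI
  θ_A0 = 796.2/EI,  θ_C0 = 673.1/EI
Flexibility coefficients: a unit moment at one end gives L/(3EI) there and L/(6EI) at the far end, so f₁₁ = f₂₂ = 3.533/EI and f₁₂ = f₂₁ = 1.767/EI.
Compatibility — zero rotation at each built-in end:
  3.533 M_A + 1.767 M_C = 796.2
  1.767 M_A + 3.533 M_C = 673.1
Solving the pair gives M_A = 173.5 kN·m and M_C = 103.8 kN·m (hogging).

M_A = 173.5 kN·m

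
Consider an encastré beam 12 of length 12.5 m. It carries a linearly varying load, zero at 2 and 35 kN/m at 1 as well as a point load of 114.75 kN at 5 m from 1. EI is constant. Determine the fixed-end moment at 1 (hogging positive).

Take the two fixed-end moments M_1, M_2 as redundants; the released structure is the simple span 12.
End rotations of the released simple span under the applied load (×1/EI):
  at 1: triangular load, peak 35: w₀L³/(45EI) = 1519/EI
  at 2: triangular load, peak 35: 7w₀L³/(360EI) = 1329/EI
  at 1: point load 114.75 at a = 5: Pab(L + b)/(6LEI) = 1148/EI
  at 2: point load 114.75 at a = 5: Pab(L + a)/(6LEI) = 1004/EI
  θ_10 = 2667/EI,  θ_20 = 2333/EI
Flexibility coefficients: a unit moment at one end gives L/(3EI) there and L/(6EI) at the far end, so f₁₁ = f₂₂ = 4.167/EI and f₁₂ = f₂₁ = 2.083/EI.
Compatibility — zero rotation at each built-in end:
  4.167 M_1 + 2.083 M_2 = 2667
  2.083 M_1 + 4.167 M_2 = 2333
Solving the pair gives M_1 = 480 kN·m and M_2 = 320 kN·m (hogging).

M_1 = 480 kN·m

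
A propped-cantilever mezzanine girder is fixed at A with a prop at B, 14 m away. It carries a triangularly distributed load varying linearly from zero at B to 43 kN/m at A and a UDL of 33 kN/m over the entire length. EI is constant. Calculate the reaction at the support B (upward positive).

Remove the prop at B; the released (primary) structure is a cantilever built in at A.
Free-end deflection of the primary structure under the applied loading (downward +):
  triangular load, peak 43 at the fixed end: w₀L⁴/(30EI) = 55063/EI
  UDL 33: wL⁴/(8EI) = 158466/EI
  δ_0 = 213529/EI
Flexibility coefficient — unit upward force at B: δ_{BB} = L³/(3EI) = 914.7/EI.
Compatibility at B: δ_0 − R_B·δ_{BB} = 0, so R_B = 213529/914.7 = 233.4 kN.

R_B = 233.4 kN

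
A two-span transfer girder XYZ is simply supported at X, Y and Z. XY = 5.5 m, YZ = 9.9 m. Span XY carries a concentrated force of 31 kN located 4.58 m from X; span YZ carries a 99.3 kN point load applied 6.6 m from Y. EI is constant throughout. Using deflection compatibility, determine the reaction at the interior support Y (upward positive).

Insert a hinge at Y; M_Y is the redundant, and each span becomes simply supported.
Rotations at Y on the released spans (each span's end-slope, ×1/EI):
  span XY: point load 31 at a = 4.58: Pab(L + a)/(6LEI) = 39.9/EI
  span YZ: point load 99.3 at a = 6.6: Pab(L + b)/(6LEI) = 480.6/EI
  relative rotation θ_0 = (39.9 + 480.6)/EI = 520.5/EI
A unit hogging moment at Y produces rotation L₁/(3EI) + L₂/(3EI) = 5.133/EI.
Slope continuity at Y: θ_0 = M_Y·5.133/EI, so M_Y = 520.5/5.133 = 101.4 kN·m (hogging).
Span XY, ΣM about X with M_Y applied at Y: R_Y^{XY}·5.5 = 142 + 101.4, so R_Y^{XY} = 44.25 kN and R_X = 31 − 44.25 = -13.25 kN.
Span YZ, ΣM about Z: R_Y^{YZ}·9.9 = 327.7 + 101.4, so R_Y^{YZ} = 43.34 kN and R_Z = 99.3 − 43.34 = 55.96 kN.
R_Y = 44.25 + 43.34 = 87.59 kN.

R_Y = 87.59 kN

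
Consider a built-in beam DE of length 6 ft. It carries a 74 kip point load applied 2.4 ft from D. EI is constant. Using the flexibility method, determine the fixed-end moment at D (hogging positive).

M_D = 63.94 kip·ft

Release both end moments; the primary structure is a simply-supported span DE with redundants M_D and M_E.
On the primary (simply-supported) span, the end slopes from the loading are:
  at D: point load 74 at a = 2.4: Pab(L + b)/(6LEI) = 170.5/EI
  at E: point load 74 at a = 2.4: Pab(L + a)/(6LEI) = 149.2/EI
  θ_D0 = 170.5/EI,  θ_E0 = 149.2/EI
Flexibility coefficients: a unit moment at one end gives L/(3EI) there and L/(6EI) at the far end, so f₁₁ = f₂₂ = 2/EI and f₁₂ = f₂₁ = 1/EI.
Compatibility — zero rotation at each built-in end:
  2 M_D + 1 M_E = 170.5
  1 M_D + 2 M_E = 149.2
Solving the pair gives M_D = 63.94 kip·ft and M_E = 42.62 kip·ft (hogging).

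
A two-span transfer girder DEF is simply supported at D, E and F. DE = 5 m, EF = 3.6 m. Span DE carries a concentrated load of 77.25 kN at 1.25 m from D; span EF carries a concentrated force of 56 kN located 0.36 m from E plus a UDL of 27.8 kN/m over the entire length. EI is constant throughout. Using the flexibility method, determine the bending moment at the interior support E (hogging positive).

M_E = 52.38 kN·m

Release continuity at E by inserting a hinge; the redundant is the internal moment M_E. The primary structure is two simply-supported spans DE and EF.
Discontinuity in slope at E on the released structure — sum the simple-span end rotations:
  span DE: point load 77.25 at a = 1.25: Pab(L + a)/(6LEI) = 75.44/EI
  span EF: point load 56 at a = 0.36: Pab(L + b)/(6LEI) = 20.68/EI
  span EF: UDL 27.8: wL³/(24EI) = 54.04/EI
  relative rotation θ_0 = (75.44 + 74.73)/EI = 150.2/EI
A unit hogging moment at E produces rotation L₁/(3EI) + L₂/(3EI) = 2.867/EI.
Compatibility: M_E·(L₁+L₂)/(3EI) = θ_0, giving M_E = 52.38 kN·m (hogging).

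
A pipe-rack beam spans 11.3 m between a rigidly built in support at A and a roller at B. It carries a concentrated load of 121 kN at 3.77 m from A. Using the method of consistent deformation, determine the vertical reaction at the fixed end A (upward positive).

R_A = 103 kN

Take the reaction at B as the redundant and release it; the primary structure is a cantilever fixed at A.
Deflection at B on the released cantilever, summing each load's contribution:
  point load 121 at a = 3.77: Pa²(3L − a)/(6EI) = 8636/EI
Flexibility coefficient — unit upward force at B: δ_{BB} = L³/(3EI) = 481/EI.
The prop prevents deflection at B: R_B = δ_0/δ_{BB} = 8636/481 = 17.96 kN.
Vertical equilibrium: R_A = ΣP − R_B = 121 − 17.96 = 103 kN.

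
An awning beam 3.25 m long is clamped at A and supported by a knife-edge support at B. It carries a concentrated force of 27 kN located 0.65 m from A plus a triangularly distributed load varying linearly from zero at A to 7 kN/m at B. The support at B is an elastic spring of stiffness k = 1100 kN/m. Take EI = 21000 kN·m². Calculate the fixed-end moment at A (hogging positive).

M_A = 32.73 kN·m

Take the reaction at B as the redundant and release it; the primary structure is a cantilever fixed at A.
Downward deflection at the released point B due to the loads:
  point load 27 at a = 0.65: Pa²(3L − a)/(6EI) = 17.3/EI
  triangular load, peak 7 at the free end: 11w₀L⁴/(120EI) = 71.59/EI
  δ_0 = 88.89/EI
Tip deflection under a unit load at B: L³/(3EI) = 11.44/EI.
With EI = 21000 kN·m²: δ_0 = 0.004233 m and δ_{BB} = 0.000545 m/kN.
Compatibility — the spring shortens by R_B/k under the reaction it provides: δ_0 − R_B·δ_{BB} = R_B/k. With 1/k = 0.000909 m/kN, R_B = δ_0 / (δ_{BB} + 1/k) = 0.004233 / (0.000545 + 0.000909) = 2.911 kN.
Moment equilibrium about A: M_A = Σ(load moments about A) − R_B·L = 42.2 − 2.911×3.25 = 32.73 kN·m.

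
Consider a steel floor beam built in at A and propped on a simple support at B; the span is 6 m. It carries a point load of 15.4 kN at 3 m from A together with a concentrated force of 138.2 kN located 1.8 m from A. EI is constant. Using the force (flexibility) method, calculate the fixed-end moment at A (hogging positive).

M_A = 165.3 kN·m

Release the roller at B. Primary structure: cantilever fixed at A.
Free-end deflection of the primary structure under the applied loading (downward +):
  point load 15.4 at a = 3: Pa²(3L − a)/(6EI) = 346.5/EI
  point load 138.2 at a = 1.8: Pa²(3L − a)/(6EI) = 1209/EI
  δ_0 = 1555/EI
Flexibility coefficient — unit upward force at B: δ_{BB} = L³/(3EI) = 72/EI.
Compatibility at B: δ_0 − R_B·δ_{BB} = 0, so R_B = 1555/72 = 21.6 kN.
Moment equilibrium about A: M_A = Σ(load moments about A) − R_B·L = 295 − 21.6×6 = 165.3 kN·m.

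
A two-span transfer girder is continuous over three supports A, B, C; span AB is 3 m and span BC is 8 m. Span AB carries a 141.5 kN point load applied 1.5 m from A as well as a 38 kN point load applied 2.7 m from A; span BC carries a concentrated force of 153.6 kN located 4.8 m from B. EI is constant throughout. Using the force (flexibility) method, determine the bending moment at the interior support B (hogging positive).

Insert a hinge at B; M_B is the redundant, and each span becomes simply supported.
End slopes at the hinge B, treating each span as simply supported:
  span AB: point load 141.5 at a = 1.5: Pab(L + a)/(6LEI) = 79.59/EI
  span AB: point load 38 at a = 2.7: Pab(L + a)/(6LEI) = 9.747/EI
  span BC: point load 153.6 at a = 4.8: Pab(L + b)/(6LEI) = 550.5/EI
  relative rotation θ_0 = (89.34 + 550.5)/EI = 639.8/EI
A unit hogging moment at B produces rotation L₁/(3EI) + L₂/(3EI) = 3.667/EI.
Slope continuity at B: θ_0 = M_B·3.667/EI, so M_B = 639.8/3.667 = 174.5 kN·m (hogging).

M_B = 174.5 kN·m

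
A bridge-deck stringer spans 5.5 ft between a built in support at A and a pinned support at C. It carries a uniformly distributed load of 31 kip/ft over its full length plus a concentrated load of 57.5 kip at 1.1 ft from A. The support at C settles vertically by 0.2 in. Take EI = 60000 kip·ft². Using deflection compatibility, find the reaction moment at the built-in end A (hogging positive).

Release the roller at C. Primary structure: cantilever fixed at A.
Primary-structure tip deflection at C by superposition:
  UDL 31: wL⁴/(8EI) = 3546/EI
  point load 57.5 at a = 1.1: Pa²(3L − a)/(6EI) = 178.6/EI
  δ_0 = 3724/EI
Flexibility coefficient — unit upward force at C: δ_{CC} = L³/(3EI) = 55.46/EI.
With EI = 60000 kip·ft²: δ_0 = 0.062074 ft and δ_{CC} = 0.000924 ft/kip.
Compatibility — the beam at C must follow the support down by 0.01667 ft: δ_0 − R_C·δ_{CC} = 0.01667, so R_C = (0.062074 − 0.01667)/0.000924 = 49.13 kip.
Moment equilibrium about A: M_A = Σ(load moments about A) − R_C·L = 532.1 − 49.13×5.5 = 261.9 kip·ft.

M_A = 261.9 kip·ft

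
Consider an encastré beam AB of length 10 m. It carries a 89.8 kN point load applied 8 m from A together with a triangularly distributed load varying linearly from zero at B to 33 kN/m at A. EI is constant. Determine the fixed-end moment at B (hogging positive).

M_B = 224.9 kN·m

Take the two fixed-end moments M_A, M_B as redundants; the released structure is the simple span AB.
End rotations of the released simple span under the applied load (×1/EI):
  at A: point load 89.8 at a = 8: Pab(L + b)/(6LEI) = 287.4/EI
  at B: point load 89.8 at a = 8: Pab(L + a)/(6LEI) = 431/EI
  at A: triangular load, peak 33: w₀L³/(45EI) = 733.3/EI
  at B: triangular load, peak 33: 7w₀L³/(360EI) = 641.7/EI
  θ_A0 = 1021/EI,  θ_B0 = 1073/EI
Flexibility coefficients: a unit moment at one end gives L/(3EI) there and L/(6EI) at the far end, so f₁₁ = f₂₂ = 3.333/EI and f₁₂ = f₂₁ = 1.667/EI.
Compatibility — zero rotation at each built-in end:
  3.333 M_A + 1.667 M_B = 1021
  1.667 M_A + 3.333 M_B = 1073
Solving the pair gives M_A = 193.7 kN·m and M_B = 224.9 kN·m (hogging).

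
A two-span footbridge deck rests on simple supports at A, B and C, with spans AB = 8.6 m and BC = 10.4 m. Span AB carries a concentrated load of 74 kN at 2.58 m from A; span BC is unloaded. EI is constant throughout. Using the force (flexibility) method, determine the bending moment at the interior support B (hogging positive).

M_B = 39.32 kN·m

Insert a hinge at B; M_B is the redundant, and each span becomes simply supported.
Discontinuity in slope at B on the released structure — sum the simple-span end rotations:
  span AB: point load 74 at a = 2.58: Pab(L + a)/(6LEI) = 249/EI
  relative rotation θ_0 = (249 + 0)/EI = 249/EI
A unit hogging moment at B produces rotation L₁/(3EI) + L₂/(3EI) = 6.333/EI.
Slope continuity at B: θ_0 = M_B·6.333/EI, so M_B = 249/6.333 = 39.32 kN·m (hogging).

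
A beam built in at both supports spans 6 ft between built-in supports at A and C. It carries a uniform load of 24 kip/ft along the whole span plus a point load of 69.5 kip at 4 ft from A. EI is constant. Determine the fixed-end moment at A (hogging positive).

Release both end moments; the primary structure is a simply-supported span AC with redundants M_A and M_C.
End rotations of the released simple span under the applied load (×1/EI):
  at A: UDL 24: wL³/(24EI) = 216/EI
  at C: UDL 24: wL³/(24EI) = 216/EI
  at A: point load 69.5 at a = 4: Pab(L + b)/(6LEI) = 123.6/EI
  at C: point load 69.5 at a = 4: Pab(L + a)/(6LEI) = 154.4/EI
  θ_A0 = 339.6/EI,  θ_C0 = 370.4/EI
Flexibility coefficients: a unit moment at one end gives L/(3EI) there and L/(6EI) at the far end, so f₁₁ = f₂₂ = 2/EI and f₁₂ = f₂₁ = 1/EI.
Compatibility — zero rotation at each built-in end:
  2 M_A + 1 M_C = 339.6
  1 M_A + 2 M_C = 370.4
Solving the pair gives M_A = 102.9 kip·ft and M_C = 133.8 kip·ft (hogging).

M_A = 102.9 kip·ft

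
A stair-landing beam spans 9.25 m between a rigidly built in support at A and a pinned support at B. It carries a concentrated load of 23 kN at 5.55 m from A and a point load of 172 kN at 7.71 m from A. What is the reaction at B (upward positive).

Choose R_B as the redundant. The primary structure is the cantilever fixed at A.
Downward deflection at the released point B due to the loads:
  point load 23 at a = 5.55: Pa²(3L − a)/(6EI) = 2621/EI
  point load 172 at a = 7.71: Pa²(3L − a)/(6EI) = 34149/EI
  δ_0 = 36771/EI
Flexibility coefficient — unit upward force at B: δ_{BB} = L³/(3EI) = 263.8/EI.
Compatibility at B: δ_0 − R_B·δ_{BB} = 0, so R_B = 36771/263.8 = 139.4 kN.

R_B = 139.4 kN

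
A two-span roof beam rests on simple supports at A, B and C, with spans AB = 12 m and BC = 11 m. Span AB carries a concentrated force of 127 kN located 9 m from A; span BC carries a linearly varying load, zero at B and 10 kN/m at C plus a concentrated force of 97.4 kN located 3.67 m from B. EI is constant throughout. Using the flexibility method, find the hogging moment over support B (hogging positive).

M_B = 259.1 kN·m

Release continuity at B by inserting a hinge; the redundant is the internal moment M_B. The primary structure is two simply-supported spans AB and BC.
Rotations at B on the released spans (each span's end-slope, ×1/EI):
  span AB: point load 127 at a = 9: Pab(L + a)/(6LEI) = 1000/EI
  span BC: triangular load, peak 10: 7w₀L³/(360EI) = 258.8/EI
  span BC: point load 97.4 at a = 3.67: Pab(L + b)/(6LEI) = 727.7/EI
  relative rotation θ_0 = (1000 + 986.5)/EI = 1987/EI
A unit hogging moment at B produces rotation L₁/(3EI) + L₂/(3EI) = 7.667/EI.
Slope continuity at B: θ_0 = M_B·7.667/EI, so M_B = 1987/7.667 = 259.1 kN·m (hogging).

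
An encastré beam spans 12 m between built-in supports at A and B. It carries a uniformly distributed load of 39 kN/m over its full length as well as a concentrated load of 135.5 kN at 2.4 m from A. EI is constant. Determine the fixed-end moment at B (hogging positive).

M_B = 520 kN·m

Take the two fixed-end moments M_A, M_B as redundants; the released structure is the simple span AB.
Simple-span end rotations at A and B under the given loads:
  at A: UDL 39: wL³/(24EI) = 2808/EI
  at B: UDL 39: wL³/(24EI) = 2808/EI
  at A: point load 135.5 at a = 2.4: Pab(L + b)/(6LEI) = 936.6/EI
  at B: point load 135.5 at a = 2.4: Pab(L + a)/(6LEI) = 624.4/EI
  θ_A0 = 3745/EI,  θ_B0 = 3432/EI
Flexibility coefficients: a unit moment at one end gives L/(3EI) there and L/(6EI) at the far end, so f₁₁ = f₂₂ = 4/EI and f₁₂ = f₂₁ = 2/EI.
Compatibility — zero rotation at each built-in end:
  4 M_A + 2 M_B = 3745
  2 M_A + 4 M_B = 3432
Solving the pair gives M_A = 676.1 kN·m and M_B = 520 kN·m (hogging).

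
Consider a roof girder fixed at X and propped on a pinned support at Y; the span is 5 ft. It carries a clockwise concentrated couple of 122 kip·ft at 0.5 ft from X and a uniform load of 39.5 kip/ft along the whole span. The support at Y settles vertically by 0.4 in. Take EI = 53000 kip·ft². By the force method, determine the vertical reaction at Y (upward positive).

Remove the prop at Y; the released (primary) structure is a cantilever built in at X.
Deflection at Y on the released cantilever, summing each load's contribution:
  clockwise couple 122 at a = 0.5: M₀a(2L − a)/(2EI) = 289.8/EI
  UDL 39.5: wL⁴/(8EI) = 3086/EI
  δ_0 = 3376/EI
Tip deflection under a unit load at Y: L³/(3EI) = 41.67/EI.
With EI = 53000 kip·ft²: δ_0 = 0.063692 ft and δ_{YY} = 0.000786 ft/kip.
Compatibility — the beam at Y must follow the support down by 0.03333 ft: δ_0 − R_Y·δ_{YY} = 0.03333, so R_Y = (0.063692 − 0.03333)/0.000786 = 38.62 kip.

R_Y = 38.62 kip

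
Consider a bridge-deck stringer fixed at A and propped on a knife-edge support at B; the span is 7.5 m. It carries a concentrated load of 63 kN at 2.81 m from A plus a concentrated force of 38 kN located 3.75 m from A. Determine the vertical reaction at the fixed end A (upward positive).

R_A = 77.52 kN

Release the roller at B. Primary structure: cantilever fixed at A.
Free-end deflection of the primary structure under the applied loading (downward +):
  point load 63 at a = 2.81: Pa²(3L − a)/(6EI) = 1632/EI
  point load 38 at a = 3.75: Pa²(3L − a)/(6EI) = 1670/EI
  δ_0 = 3302/EI
Tip deflection under a unit load at B: L³/(3EI) = 140.6/EI.
Compatibility at B: δ_0 − R_B·δ_{BB} = 0, so R_B = 3302/140.6 = 23.48 kN.
Vertical equilibrium: R_A = ΣP − R_B = 101 − 23.48 = 77.52 kN.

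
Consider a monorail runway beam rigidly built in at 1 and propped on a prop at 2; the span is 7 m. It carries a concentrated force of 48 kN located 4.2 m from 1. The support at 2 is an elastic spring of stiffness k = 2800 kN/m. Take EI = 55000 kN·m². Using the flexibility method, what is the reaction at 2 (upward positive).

R_2 = 17.7 kN

Remove the prop at 2; the released (primary) structure is a cantilever built in at 1.
Deflection at 2 on the released cantilever, summing each load's contribution:
  point load 48 at a = 4.2: Pa²(3L − a)/(6EI) = 2371/EI
Flexibility coefficient — unit upward force at 2: δ_{22} = L³/(3EI) = 114.3/EI.
With EI = 55000 kN·m²: δ_0 = 0.043106 m and δ_{22} = 0.002079 m/kN.
Compatibility — the spring shortens by R_2/k under the reaction it provides: δ_0 − R_2·δ_{22} = R_2/k. With 1/k = 0.000357 m/kN, R_2 = δ_0 / (δ_{22} + 1/k) = 0.043106 / (0.002079 + 0.000357) = 17.7 kN.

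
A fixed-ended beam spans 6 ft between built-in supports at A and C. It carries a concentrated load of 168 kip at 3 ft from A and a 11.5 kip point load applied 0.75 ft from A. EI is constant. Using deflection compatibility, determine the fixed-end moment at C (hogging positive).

M_C = 126.9 kip·ft

Take the two fixed-end moments M_A, M_C as redundants; the released structure is the simple span AC.
On the primary (simply-supported) span, the end slopes from the loading are:
  at A: point load 168 at a = 3: Pab(L + b)/(6LEI) = 378/EI
  at C: point load 168 at a = 3: Pab(L + a)/(6LEI) = 378/EI
  at A: point load 11.5 at a = 0.75: Pab(L + b)/(6LEI) = 14.15/EI
  at C: point load 11.5 at a = 0.75: Pab(L + a)/(6LEI) = 8.49/EI
  θ_A0 = 392.2/EI,  θ_C0 = 386.5/EI
Flexibility coefficients: a unit moment at one end gives L/(3EI) there and L/(6EI) at the far end, so f₁₁ = f₂₂ = 2/EI and f₁₂ = f₂₁ = 1/EI.
Compatibility — zero rotation at each built-in end:
  2 M_A + 1 M_C = 392.2
  1 M_A + 2 M_C = 386.5
Solving the pair gives M_A = 132.6 kip·ft and M_C = 126.9 kip·ft (hogging).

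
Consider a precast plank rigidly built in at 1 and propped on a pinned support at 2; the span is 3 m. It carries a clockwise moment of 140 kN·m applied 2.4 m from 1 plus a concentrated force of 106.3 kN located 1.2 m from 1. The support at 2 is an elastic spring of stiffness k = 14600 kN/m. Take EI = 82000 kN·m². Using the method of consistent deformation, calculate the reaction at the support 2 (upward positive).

R_2 = 54.99 kN

Remove the prop at 2; the released (primary) structure is a cantilever built in at 1.
Primary-structure tip deflection at 2 by superposition:
  clockwise couple 140 at a = 2.4: M₀a(2L − a)/(2EI) = 604.8/EI
  point load 106.3 at a = 1.2: Pa²(3L − a)/(6EI) = 199/EI
  δ_0 = 803.8/EI
Tip deflection under a unit load at 2: L³/(3EI) = 9/EI.
With EI = 82000 kN·m²: δ_0 = 0.009802 m and δ_{22} = 0.00011 m/kN.
Compatibility — the spring shortens by R_2/k under the reaction it provides: δ_0 − R_2·δ_{22} = R_2/k. With 1/k = 0.000068 m/kN, R_2 = δ_0 / (δ_{22} + 1/k) = 0.009802 / (0.00011 + 0.000068) = 54.99 kN.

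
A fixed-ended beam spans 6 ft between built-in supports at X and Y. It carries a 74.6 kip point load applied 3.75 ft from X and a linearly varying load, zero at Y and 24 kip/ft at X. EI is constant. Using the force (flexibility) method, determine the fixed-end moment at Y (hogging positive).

Release both end moments; the primary structure is a simply-supported span XY with redundants M_X and M_Y.
End rotations of the released simple span under the applied load (×1/EI):
  at X: point load 74.6 at a = 3.75: Pab(L + b)/(6LEI) = 144.2/EI
  at Y: point load 74.6 at a = 3.75: Pab(L + a)/(6LEI) = 170.5/EI
  at X: triangular load, peak 24: w₀L³/(45EI) = 115.2/EI
  at Y: triangular load, peak 24: 7w₀L³/(360EI) = 100.8/EI
  θ_X0 = 259.4/EI,  θ_Y0 = 271.3/EI
Flexibility coefficients: a unit moment at one end gives L/(3EI) there and L/(6EI) at the far end, so f₁₁ = f₂₂ = 2/EI and f₁₂ = f₂₁ = 1/EI.
Compatibility — zero rotation at each built-in end:
  2 M_X + 1 M_Y = 259.4
  1 M_X + 2 M_Y = 271.3
Solving the pair gives M_X = 82.54 kip·ft and M_Y = 94.37 kip·ft (hogging).

M_Y = 94.37 kip·ft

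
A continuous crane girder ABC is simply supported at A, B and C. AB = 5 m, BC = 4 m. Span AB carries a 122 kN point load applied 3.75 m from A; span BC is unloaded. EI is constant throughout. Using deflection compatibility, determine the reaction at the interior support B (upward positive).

Insert a hinge at B; M_B is the redundant, and each span becomes simply supported.
Discontinuity in slope at B on the released structure — sum the simple-span end rotations:
  span AB: point load 122 at a = 3.75: Pab(L + a)/(6LEI) = 166.8/EI
  relative rotation θ_0 = (166.8 + 0)/EI = 166.8/EI
A unit hogging moment at B produces rotation L₁/(3EI) + L₂/(3EI) = 3/EI.
Slope continuity at B: θ_0 = M_B·3/EI, so M_B = 166.8/3 = 55.6 kN·m (hogging).
Span AB, ΣM about A with M_B applied at B: R_B^{AB}·5 = 457.5 + 55.6, so R_B^{AB} = 102.6 kN and R_A = 122 − 102.6 = 19.38 kN.
Span BC, ΣM about C: R_B^{BC}·4 = 0 + 55.6, so R_B^{BC} = 13.9 kN and R_C = 0 − 13.9 = -13.9 kN.
R_B = 102.6 + 13.9 = 116.5 kN.

R_B = 116.5 kN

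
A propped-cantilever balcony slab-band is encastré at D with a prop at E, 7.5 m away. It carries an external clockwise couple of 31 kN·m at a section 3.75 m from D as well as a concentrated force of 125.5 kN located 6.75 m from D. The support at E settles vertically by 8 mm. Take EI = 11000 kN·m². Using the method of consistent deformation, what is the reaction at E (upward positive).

Remove the prop at E; the released (primary) structure is a cantilever built in at D.
Downward deflection at the released point E due to the loads:
  clockwise couple 31 at a = 3.75: M₀a(2L − a)/(2EI) = 653.9/EI
  point load 125.5 at a = 6.75: Pa²(3L − a)/(6EI) = 15010/EI
  δ_0 = 15664/EI
Flexibility coefficient — unit upward force at E: δ_{EE} = L³/(3EI) = 140.6/EI.
With EI = 11000 kN·m²: δ_0 = 1.424 m and δ_{EE} = 0.012784 m/kN.
Compatibility — the beam at E must follow the support down by 0.008 m: δ_0 − R_E·δ_{EE} = 0.008, so R_E = (1.424 − 0.008)/0.012784 = 110.8 kN.

R_E = 110.8 kN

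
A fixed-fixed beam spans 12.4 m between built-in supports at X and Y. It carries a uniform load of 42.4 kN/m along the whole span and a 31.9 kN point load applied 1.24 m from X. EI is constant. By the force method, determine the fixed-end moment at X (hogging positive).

M_X = 575.3 kN·m

Take the two fixed-end moments M_X, M_Y as redundants; the released structure is the simple span XY.
Simple-span end rotations at X and Y under the given loads:
  at X: UDL 42.4: wL³/(24EI) = 3368/EI
  at Y: UDL 42.4: wL³/(24EI) = 3368/EI
  at X: point load 31.9 at a = 1.24: Pab(L + b)/(6LEI) = 139.8/EI
  at Y: point load 31.9 at a = 1.24: Pab(L + a)/(6LEI) = 80.93/EI
  θ_X0 = 3508/EI,  θ_Y0 = 3449/EI
Flexibility coefficients: a unit moment at one end gives L/(3EI) there and L/(6EI) at the far end, so f₁₁ = f₂₂ = 4.133/EI and f₁₂ = f₂₁ = 2.067/EI.
Compatibility — zero rotation at each built-in end:
  4.133 M_X + 2.067 M_Y = 3508
  2.067 M_X + 4.133 M_Y = 3449
Solving the pair gives M_X = 575.3 kN·m and M_Y = 546.8 kN·m (hogging).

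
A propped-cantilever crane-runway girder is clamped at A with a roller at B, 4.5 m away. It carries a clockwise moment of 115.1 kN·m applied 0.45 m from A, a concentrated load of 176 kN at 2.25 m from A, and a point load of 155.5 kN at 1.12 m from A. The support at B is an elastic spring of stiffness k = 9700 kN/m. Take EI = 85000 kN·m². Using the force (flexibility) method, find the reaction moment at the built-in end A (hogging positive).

Choose R_B as the redundant. The primary structure is the cantilever fixed at A.
Free-end deflection of the primary structure under the applied loading (downward +):
  clockwise couple 115.1 at a = 0.45: M₀a(2L − a)/(2EI) = 221.4/EI
  point load 176 at a = 2.25: Pa²(3L − a)/(6EI) = 1671/EI
  point load 155.5 at a = 1.12: Pa²(3L − a)/(6EI) = 402.5/EI
  δ_0 = 2295/EI
Flexibility coefficient — unit upward force at B: δ_{BB} = L³/(3EI) = 30.38/EI.
With EI = 85000 kN·m²: δ_0 = 0.026994 m and δ_{BB} = 0.000357 m/kN.
Compatibility — the spring shortens by R_B/k under the reaction it provides: δ_0 − R_B·δ_{BB} = R_B/k. With 1/k = 0.000103 m/kN, R_B = δ_0 / (δ_{BB} + 1/k) = 0.026994 / (0.000357 + 0.000103) = 58.63 kN.
Moment equilibrium about A: M_A = Σ(load moments about A) − R_B·L = 685.3 − 58.63×4.5 = 421.4 kN·m.

M_A = 421.4 kN·m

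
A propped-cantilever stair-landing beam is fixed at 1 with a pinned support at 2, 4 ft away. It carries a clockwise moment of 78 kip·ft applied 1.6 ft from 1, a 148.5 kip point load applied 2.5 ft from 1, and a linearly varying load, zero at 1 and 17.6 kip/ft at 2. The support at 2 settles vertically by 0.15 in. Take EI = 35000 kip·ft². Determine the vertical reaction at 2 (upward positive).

Choose R_2 as the redundant. The primary structure is the cantilever fixed at 1.
Downward deflection at the released point 2 due to the loads:
  clockwise couple 78 at a = 1.6: M₀a(2L − a)/(2EI) = 399.4/EI
  point load 148.5 at a = 2.5: Pa²(3L − a)/(6EI) = 1470/EI
  triangular load, peak 17.6 at the free end: 11w₀L⁴/(120EI) = 413/EI
  δ_0 = 2282/EI
Flexibility coefficient — unit upward force at 2: δ_{22} = L³/(3EI) = 21.33/EI.
With EI = 35000 kip·ft²: δ_0 = 0.065197 ft and δ_{22} = 0.00061 ft/kip.
Compatibility — the beam at 2 must follow the support down by 0.0125 ft: δ_0 − R_2·δ_{22} = 0.0125, so R_2 = (0.065197 − 0.0125)/0.00061 = 86.46 kip.

R_2 = 86.46 kip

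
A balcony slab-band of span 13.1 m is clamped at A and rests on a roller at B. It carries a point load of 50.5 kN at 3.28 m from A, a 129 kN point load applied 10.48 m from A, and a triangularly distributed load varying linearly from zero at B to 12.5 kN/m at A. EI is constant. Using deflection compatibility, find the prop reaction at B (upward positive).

Take the reaction at B as the redundant and release it; the primary structure is a cantilever fixed at A.
Free-end deflection of the primary structure under the applied loading (downward +):
  point load 50.5 at a = 3.28: Pa²(3L − a)/(6EI) = 3262/EI
  point load 129 at a = 10.48: Pa²(3L − a)/(6EI) = 68054/EI
  triangular load, peak 12.5 at the fixed end: w₀L⁴/(30EI) = 12271/EI
  δ_0 = 83587/EI
Flexibility coefficient — unit upward force at B: δ_{BB} = L³/(3EI) = 749.4/EI.
The prop prevents deflection at B: R_B = δ_0/δ_{BB} = 83587/749.4 = 111.5 kN.

R_B = 111.5 kN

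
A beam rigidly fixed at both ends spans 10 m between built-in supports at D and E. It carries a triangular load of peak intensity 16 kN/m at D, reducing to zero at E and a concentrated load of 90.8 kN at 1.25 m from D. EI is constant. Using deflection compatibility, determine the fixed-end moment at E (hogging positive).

Take the two fixed-end moments M_D, M_E as redundants; the released structure is the simple span DE.
Simple-span end rotations at D and E under the given loads:
  at D: triangular load, peak 16: w₀L³/(45EI) = 355.6/EI
  at E: triangular load, peak 16: 7w₀L³/(360EI) = 311.1/EI
  at D: point load 90.8 at a = 1.25: Pab(L + b)/(6LEI) = 310.4/EI
  at E: point load 90.8 at a = 1.25: Pab(L + a)/(6LEI) = 186.2/EI
  θ_D0 = 665.9/EI,  θ_E0 = 497.3/EI
Flexibility coefficients: a unit moment at one end gives L/(3EI) there and L/(6EI) at the far end, so f₁₁ = f₂₂ = 3.333/EI and f₁₂ = f₂₁ = 1.667/EI.
Compatibility — zero rotation at each built-in end:
  3.333 M_D + 1.667 M_E = 665.9
  1.667 M_D + 3.333 M_E = 497.3
Solving the pair gives M_D = 166.9 kN·m and M_E = 65.75 kN·m (hogging).

M_E = 65.75 kN·m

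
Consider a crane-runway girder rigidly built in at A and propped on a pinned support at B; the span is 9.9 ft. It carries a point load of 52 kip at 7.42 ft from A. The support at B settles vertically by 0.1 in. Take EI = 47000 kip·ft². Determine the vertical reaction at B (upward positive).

R_B = 31.66 kip

Choose R_B as the redundant. The primary structure is the cantilever fixed at A.
Deflection at B on the released cantilever, summing each load's contribution:
  point load 52 at a = 7.42: Pa²(3L − a)/(6EI) = 10631/EI
Tip deflection under a unit load at B: L³/(3EI) = 323.4/EI.
With EI = 47000 kip·ft²: δ_0 = 0.22619 ft and δ_{BB} = 0.006882 ft/kip.
Compatibility — the beam at B must follow the support down by 0.008333 ft: δ_0 − R_B·δ_{BB} = 0.008333, so R_B = (0.22619 − 0.008333)/0.006882 = 31.66 kip.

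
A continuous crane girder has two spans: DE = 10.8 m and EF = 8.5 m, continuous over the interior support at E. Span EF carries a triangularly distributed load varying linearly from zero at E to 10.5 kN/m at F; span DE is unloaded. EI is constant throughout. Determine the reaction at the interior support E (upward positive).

Insert a hinge at E; M_E is the redundant, and each span becomes simply supported.
Discontinuity in slope at E on the released structure — sum the simple-span end rotations:
  span EF: triangular load, peak 10.5: 7w₀L³/(360EI) = 125.4/EI
  relative rotation θ_0 = (0 + 125.4)/EI = 125.4/EI
A unit hogging moment at E produces rotation L₁/(3EI) + L₂/(3EI) = 6.433/EI.
Slope continuity at E: θ_0 = M_E·6.433/EI, so M_E = 125.4/6.433 = 19.49 kN·m (hogging).
Span DE, ΣM about D with M_E applied at E: R_E^{DE}·10.8 = 0 + 19.49, so R_E^{DE} = 1.805 kN and R_D = 0 − 1.805 = -1.805 kN.
Span EF, ΣM about F: R_E^{EF}·8.5 = 126.4 + 19.49, so R_E^{EF} = 17.17 kN and R_F = 44.62 − 17.17 = 27.46 kN.
R_E = 1.805 + 17.17 = 18.97 kN.

R_E = 18.97 kN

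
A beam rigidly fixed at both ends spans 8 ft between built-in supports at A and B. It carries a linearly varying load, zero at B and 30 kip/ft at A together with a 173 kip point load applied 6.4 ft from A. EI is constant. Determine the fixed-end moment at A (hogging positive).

M_A = 140.3 kip·ft

Take the two fixed-end moments M_A, M_B as redundants; the released structure is the simple span AB.
End rotations of the released simple span under the applied load (×1/EI):
  at A: triangular load, peak 30: w₀L³/(45EI) = 341.3/EI
  at B: triangular load, peak 30: 7w₀L³/(360EI) = 298.7/EI
  at A: point load 173 at a = 6.4: Pab(L + b)/(6LEI) = 354.3/EI
  at B: point load 173 at a = 6.4: Pab(L + a)/(6LEI) = 531.5/EI
  θ_A0 = 695.6/EI,  θ_B0 = 830.1/EI
Flexibility coefficients: a unit moment at one end gives L/(3EI) there and L/(6EI) at the far end, so f₁₁ = f₂₂ = 2.667/EI and f₁₂ = f₂₁ = 1.333/EI.
Compatibility — zero rotation at each built-in end:
  2.667 M_A + 1.333 M_B = 695.6
  1.333 M_A + 2.667 M_B = 830.1
Solving the pair gives M_A = 140.3 kip·ft and M_B = 241.2 kip·ft (hogging).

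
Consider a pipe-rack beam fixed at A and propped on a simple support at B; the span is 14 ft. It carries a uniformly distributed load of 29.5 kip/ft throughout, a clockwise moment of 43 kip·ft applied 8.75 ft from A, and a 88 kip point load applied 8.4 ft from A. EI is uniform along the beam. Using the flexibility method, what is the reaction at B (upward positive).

Release the roller at B. Primary structure: cantilever fixed at A.
Deflection at B on the released cantilever, summing each load's contribution:
  UDL 29.5: wL⁴/(8EI) = 141659/EI
  clockwise couple 43 at a = 8.75: M₀a(2L − a)/(2EI) = 3621/EI
  point load 88 at a = 8.4: Pa²(3L − a)/(6EI) = 34772/EI
  δ_0 = 180052/EI
Tip deflection under a unit load at B: L³/(3EI) = 914.7/EI.
Compatibility at B: δ_0 − R_B·δ_{BB} = 0, so R_B = 180052/914.7 = 196.9 kip.

R_B = 196.9 kip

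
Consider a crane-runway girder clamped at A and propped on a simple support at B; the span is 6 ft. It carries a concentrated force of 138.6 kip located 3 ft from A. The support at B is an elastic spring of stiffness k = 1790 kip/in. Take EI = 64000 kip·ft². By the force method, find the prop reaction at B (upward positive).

R_B = 41.59 kip

Choose R_B as the redundant. The primary structure is the cantilever fixed at A.
Deflection at B on the released cantilever, summing each load's contribution:
  point load 138.6 at a = 3: Pa²(3L − a)/(6EI) = 3118/EI
Tip deflection under a unit load at B: L³/(3EI) = 72/EI.
With EI = 64000 kip·ft²: δ_0 = 0.048727 ft and δ_{BB} = 0.001125 ft/kip.
Compatibility — the spring shortens by R_B/k under the reaction it provides: δ_0 − R_B·δ_{BB} = R_B/k. With 1/k = 1/(1790×12) ft/kip = 0.000047 ft/kip, R_B = δ_0 / (δ_{BB} + 1/k) = 0.048727 / (0.001125 + 0.000047) = 41.59 kip.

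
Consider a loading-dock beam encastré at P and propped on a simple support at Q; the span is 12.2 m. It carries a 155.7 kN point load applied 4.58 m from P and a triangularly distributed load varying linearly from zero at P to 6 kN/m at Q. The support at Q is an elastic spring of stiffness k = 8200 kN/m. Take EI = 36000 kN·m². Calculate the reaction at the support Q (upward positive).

R_Q = 48.57 kN

Choose R_Q as the redundant. The primary structure is the cantilever fixed at P.
Free-end deflection of the primary structure under the applied loading (downward +):
  point load 155.7 at a = 4.58: Pa²(3L − a)/(6EI) = 17430/EI
  triangular load, peak 6 at the free end: 11w₀L⁴/(120EI) = 12184/EI
  δ_0 = 29614/EI
Tip deflection under a unit load at Q: L³/(3EI) = 605.3/EI.
With EI = 36000 kN·m²: δ_0 = 0.82261 m and δ_{QQ} = 0.016813 m/kN.
Compatibility — the spring shortens by R_Q/k under the reaction it provides: δ_0 − R_Q·δ_{QQ} = R_Q/k. With 1/k = 0.000122 m/kN, R_Q = δ_0 / (δ_{QQ} + 1/k) = 0.82261 / (0.016813 + 0.000122) = 48.57 kN.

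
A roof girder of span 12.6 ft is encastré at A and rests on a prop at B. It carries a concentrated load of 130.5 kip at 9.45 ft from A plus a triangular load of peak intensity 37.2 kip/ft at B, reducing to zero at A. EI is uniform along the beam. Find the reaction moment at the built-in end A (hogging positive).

Take the reaction at B as the redundant and release it; the primary structure is a cantilever fixed at A.
Downward deflection at the released point B due to the loads:
  point load 130.5 at a = 9.45: Pa²(3L − a)/(6EI) = 55065/EI
  triangular load, peak 37.2 at the free end: 11w₀L⁴/(120EI) = 85948/EI
  δ_0 = 141013/EI
Flexibility coefficient — unit upward force at B: δ_{BB} = L³/(3EI) = 666.8/EI.
Compatibility at B: δ_0 − R_B·δ_{BB} = 0, so R_B = 141013/666.8 = 211.5 kip.
Moment equilibrium about A: M_A = Σ(load moments about A) − R_B·L = 3202 − 211.5×12.6 = 537.2 kip·ft.

M_A = 537.2 kip·ft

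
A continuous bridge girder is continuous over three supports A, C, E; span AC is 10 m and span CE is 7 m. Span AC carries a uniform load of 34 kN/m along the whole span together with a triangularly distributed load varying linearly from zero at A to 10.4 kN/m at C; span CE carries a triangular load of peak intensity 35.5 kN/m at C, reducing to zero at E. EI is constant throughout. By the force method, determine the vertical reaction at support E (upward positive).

Take M_C as the redundant. Released structure: two simple spans AC and CE with a hinge at C.
Rotations at C on the released spans (each span's end-slope, ×1/EI):
  span AC: UDL 34: wL³/(24EI) = 1417/EI
  span AC: triangular load, peak 10.4: w₀L³/(45EI) = 231.1/EI
  span CE: triangular load, peak 35.5: w₀L³/(45EI) = 270.6/EI
  relative rotation θ_0 = (1648 + 270.6)/EI = 1918/EI
A unit hogging moment at C produces rotation L₁/(3EI) + L₂/(3EI) = 5.667/EI.
Compatibility: M_C·(L₁+L₂)/(3EI) = θ_0, giving M_C = 338.5 kN·m (hogging).
Span CE, ΣM about E: R_C^{CE}·7 = 579.8 + 338.5, so R_C^{CE} = 131.2 kN and R_E = 124.2 − 131.2 = -6.946 kN.

R_E = -6.946 kN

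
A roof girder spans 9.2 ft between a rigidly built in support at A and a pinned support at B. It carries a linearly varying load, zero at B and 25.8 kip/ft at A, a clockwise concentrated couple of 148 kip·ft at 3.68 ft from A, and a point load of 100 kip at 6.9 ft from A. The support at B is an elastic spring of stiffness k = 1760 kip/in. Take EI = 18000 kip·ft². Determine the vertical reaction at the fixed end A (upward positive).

Choose R_B as the redundant. The primary structure is the cantilever fixed at A.
Downward deflection at the released point B due to the loads:
  triangular load, peak 25.8 at the fixed end: w₀L⁴/(30EI) = 6161/EI
  clockwise couple 148 at a = 3.68: M₀a(2L − a)/(2EI) = 4009/EI
  point load 100 at a = 6.9: Pa²(3L − a)/(6EI) = 16425/EI
  δ_0 = 26595/EI
Flexibility coefficient — unit upward force at B: δ_{BB} = L³/(3EI) = 259.6/EI.
With EI = 18000 kip·ft²: δ_0 = 1.4775 ft and δ_{BB} = 0.01442 ft/kip.
Compatibility — the spring shortens by R_B/k under the reaction it provides: δ_0 − R_B·δ_{BB} = R_B/k. With 1/k = 1/(1760×12) ft/kip = 0.000047 ft/kip, R_B = δ_0 / (δ_{BB} + 1/k) = 1.4775 / (0.01442 + 0.000047) = 102.1 kip.
Vertical equilibrium: R_A = ΣP − R_B = 218.7 − 102.1 = 116.6 kip.

R_A = 116.6 kip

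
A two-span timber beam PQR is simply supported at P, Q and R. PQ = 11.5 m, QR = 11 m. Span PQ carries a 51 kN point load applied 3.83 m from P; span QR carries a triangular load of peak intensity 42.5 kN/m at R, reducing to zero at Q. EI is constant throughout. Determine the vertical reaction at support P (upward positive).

R_P = 17.4 kN

Insert a hinge at Q; M_Q is the redundant, and each span becomes simply supported.
Rotations at Q on the released spans (each span's end-slope, ×1/EI):
  span PQ: point load 51 at a = 3.83: Pab(L + a)/(6LEI) = 332.9/EI
  span QR: triangular load, peak 42.5: 7w₀L³/(360EI) = 1100/EI
  relative rotation θ_0 = (332.9 + 1100)/EI = 1433/EI
A unit hogging moment at Q produces rotation L₁/(3EI) + L₂/(3EI) = 7.5/EI.
Slope continuity at Q: θ_0 = M_Q·7.5/EI, so M_Q = 1433/7.5 = 191 kN·m (hogging).
Span PQ, ΣM about P with M_Q applied at Q: R_Q^{PQ}·11.5 = 195.3 + 191, so R_Q^{PQ} = 33.6 kN and R_P = 51 − 33.6 = 17.4 kN.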